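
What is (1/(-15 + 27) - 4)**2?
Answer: 2209/144 ≈ 15.340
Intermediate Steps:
(1/(-15 + 27) - 4)**2 = (1/12 - 4)**2 = (-47/12)**2 = 2209/144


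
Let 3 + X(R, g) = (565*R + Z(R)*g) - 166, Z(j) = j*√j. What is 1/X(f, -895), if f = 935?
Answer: -528106/654479239437139 - 836825*√935/654479239437139 ≈ -3.9904e-8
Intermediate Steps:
Z(j) = j^(3/2)
X(R, g) = -169 + 565*R + g*R^(3/2) (X(R, g) = -3 + ((565*R + R^(3/2)*g) - 166) = -3 + ((565*R + g*R^(3/2)) - 166) = -3 + (-166 + 565*R + g*R^(3/2)) = -169 + 565*R + g*R^(3/2))
1/X(f, -895) = 1/(-169 + 565*935 - 836825*√935) = 1/(-169 + 528275 - 836825*√935) = 1/(528106 - 836825*√935)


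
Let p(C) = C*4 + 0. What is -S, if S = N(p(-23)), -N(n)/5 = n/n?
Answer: 5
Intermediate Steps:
p(C) = 4*C (p(C) = 4*C + 0 = 4*C)
N(n) = -5 (N(n) = -5*n/n = -5*1 = -5)
S = -5
-S = -1*(-5) = 5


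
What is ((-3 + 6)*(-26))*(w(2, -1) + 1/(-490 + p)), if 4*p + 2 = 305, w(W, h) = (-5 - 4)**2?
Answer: -10468614/1657 ≈ -6317.8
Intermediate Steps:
w(W, h) = 81 (w(W, h) = (-9)**2 = 81)
p = 303/4 (p = -1/2 + (1/4)*305 = -1/2 + 305/4 = 303/4 ≈ 75.750)
((-3 + 6)*(-26))*(w(2, -1) + 1/(-490 + p)) = ((-3 + 6)*(-26))*(81 + 1/(-490 + 303/4)) = (3*(-26))*(81 + 1/(-1657/4)) = -78*(81 - 4/1657) = -78*134213/1657 = -10468614/1657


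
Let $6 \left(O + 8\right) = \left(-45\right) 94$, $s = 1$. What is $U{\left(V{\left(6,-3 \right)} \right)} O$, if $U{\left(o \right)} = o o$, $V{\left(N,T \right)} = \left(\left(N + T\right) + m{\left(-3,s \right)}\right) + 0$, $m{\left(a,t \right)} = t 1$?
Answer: $-11408$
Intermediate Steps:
$m{\left(a,t \right)} = t$
$V{\left(N,T \right)} = 1 + N + T$ ($V{\left(N,T \right)} = \left(\left(N + T\right) + 1\right) + 0 = \left(1 + N + T\right) + 0 = 1 + N + T$)
$U{\left(o \right)} = o^{2}$
$O = -713$ ($O = -8 + \frac{\left(-45\right) 94}{6} = -8 + \frac{1}{6} \left(-4230\right) = -8 - 705 = -713$)
$U{\left(V{\left(6,-3 \right)} \right)} O = \left(1 + 6 - 3\right)^{2} \left(-713\right) = 4^{2} \left(-713\right) = 16 \left(-713\right) = -11408$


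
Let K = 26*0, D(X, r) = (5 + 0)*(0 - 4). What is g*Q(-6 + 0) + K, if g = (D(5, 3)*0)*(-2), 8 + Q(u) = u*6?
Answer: 0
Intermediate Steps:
D(X, r) = -20 (D(X, r) = 5*(-4) = -20)
Q(u) = -8 + 6*u (Q(u) = -8 + u*6 = -8 + 6*u)
g = 0 (g = -20*0*(-2) = 0*(-2) = 0)
K = 0
g*Q(-6 + 0) + K = 0*(-8 + 6*(-6 + 0)) + 0 = 0*(-8 + 6*(-6)) + 0 = 0*(-8 - 36) + 0 = 0*(-44) + 0 = 0 + 0 = 0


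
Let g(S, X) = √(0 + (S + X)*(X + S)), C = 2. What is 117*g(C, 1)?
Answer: 351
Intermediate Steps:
g(S, X) = √((S + X)²) (g(S, X) = √(0 + (S + X)*(S + X)) = √(0 + (S + X)²) = √((S + X)²))
117*g(C, 1) = 117*√((2 + 1)²) = 117*√(3²) = 117*√9 = 117*3 = 351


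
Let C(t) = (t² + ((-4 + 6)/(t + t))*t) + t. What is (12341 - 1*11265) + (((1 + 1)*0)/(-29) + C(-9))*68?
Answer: 6040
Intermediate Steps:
C(t) = 1 + t + t² (C(t) = (t² + (2/((2*t)))*t) + t = (t² + (2*(1/(2*t)))*t) + t = (t² + t/t) + t = (t² + 1) + t = (1 + t²) + t = 1 + t + t²)
(12341 - 1*11265) + (((1 + 1)*0)/(-29) + C(-9))*68 = (12341 - 1*11265) + (((1 + 1)*0)/(-29) + (1 - 9 + (-9)²))*68 = (12341 - 11265) + ((2*0)*(-1/29) + (1 - 9 + 81))*68 = 1076 + (0*(-1/29) + 73)*68 = 1076 + (0 + 73)*68 = 1076 + 73*68 = 1076 + 4964 = 6040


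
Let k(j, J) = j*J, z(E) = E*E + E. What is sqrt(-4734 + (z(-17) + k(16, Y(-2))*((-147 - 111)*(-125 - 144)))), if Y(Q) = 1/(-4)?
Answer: I*sqrt(282070) ≈ 531.1*I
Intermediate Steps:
Y(Q) = -1/4
z(E) = E + E**2 (z(E) = E**2 + E = E + E**2)
k(j, J) = J*j
sqrt(-4734 + (z(-17) + k(16, Y(-2))*((-147 - 111)*(-125 - 144)))) = sqrt(-4734 + (-17*(1 - 17) + (-1/4*16)*((-147 - 111)*(-125 - 144)))) = sqrt(-4734 + (-17*(-16) - (-1032)*(-269))) = sqrt(-4734 + (272 - 4*69402)) = sqrt(-4734 + (272 - 277608)) = sqrt(-4734 - 277336) = sqrt(-282070) = I*sqrt(282070)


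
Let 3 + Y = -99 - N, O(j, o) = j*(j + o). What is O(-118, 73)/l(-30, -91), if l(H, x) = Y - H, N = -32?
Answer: -531/4 ≈ -132.75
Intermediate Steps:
Y = -70 (Y = -3 + (-99 - 1*(-32)) = -3 + (-99 + 32) = -3 - 67 = -70)
l(H, x) = -70 - H
O(-118, 73)/l(-30, -91) = (-118*(-118 + 73))/(-70 - 1*(-30)) = (-118*(-45))/(-70 + 30) = 5310/(-40) = 5310*(-1/40) = -531/4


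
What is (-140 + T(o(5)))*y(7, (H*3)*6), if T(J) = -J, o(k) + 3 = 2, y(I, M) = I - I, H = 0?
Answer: 0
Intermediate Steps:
y(I, M) = 0
o(k) = -1 (o(k) = -3 + 2 = -1)
(-140 + T(o(5)))*y(7, (H*3)*6) = (-140 - 1*(-1))*0 = (-140 + 1)*0 = -139*0 = 0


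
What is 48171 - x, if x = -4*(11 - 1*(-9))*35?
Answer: 50971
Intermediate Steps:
x = -2800 (x = -4*(11 + 9)*35 = -4*20*35 = -80*35 = -2800)
48171 - x = 48171 - 1*(-2800) = 48171 + 2800 = 50971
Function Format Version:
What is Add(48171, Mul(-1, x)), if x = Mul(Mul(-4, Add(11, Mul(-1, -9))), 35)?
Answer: 50971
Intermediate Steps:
x = -2800 (x = Mul(Mul(-4, Add(11, 9)), 35) = Mul(Mul(-4, 20), 35) = Mul(-80, 35) = -2800)
Add(48171, Mul(-1, x)) = Add(48171, Mul(-1, -2800)) = Add(48171, 2800) = 50971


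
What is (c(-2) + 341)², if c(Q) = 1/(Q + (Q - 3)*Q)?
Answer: 7447441/64 ≈ 1.1637e+5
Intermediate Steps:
c(Q) = 1/(Q + Q*(-3 + Q)) (c(Q) = 1/(Q + (-3 + Q)*Q) = 1/(Q + Q*(-3 + Q)))
(c(-2) + 341)² = (1/((-2)*(-2 - 2)) + 341)² = (-½/(-4) + 341)² = (-½*(-¼) + 341)² = (⅛ + 341)² = (2729/8)² = 7447441/64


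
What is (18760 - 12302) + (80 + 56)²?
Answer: 24954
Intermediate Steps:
(18760 - 12302) + (80 + 56)² = 6458 + 136² = 6458 + 18496 = 24954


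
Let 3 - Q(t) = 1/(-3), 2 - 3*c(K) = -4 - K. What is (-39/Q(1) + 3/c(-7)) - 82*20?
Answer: -16607/10 ≈ -1660.7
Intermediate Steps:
c(K) = 2 + K/3 (c(K) = ⅔ - (-4 - K)/3 = ⅔ + (4/3 + K/3) = 2 + K/3)
Q(t) = 10/3 (Q(t) = 3 - 1/(-3) = 3 - 1*(-⅓) = 3 + ⅓ = 10/3)
(-39/Q(1) + 3/c(-7)) - 82*20 = (-39/10/3 + 3/(2 + (⅓)*(-7))) - 82*20 = (-39*3/10 + 3/(2 - 7/3)) - 1640 = (-117/10 + 3/(-⅓)) - 1640 = (-117/10 + 3*(-3)) - 1640 = (-117/10 - 9) - 1640 = -207/10 - 1640 = -16607/10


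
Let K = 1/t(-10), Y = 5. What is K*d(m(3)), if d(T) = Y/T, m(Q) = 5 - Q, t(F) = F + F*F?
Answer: 1/36 ≈ 0.027778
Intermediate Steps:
t(F) = F + F²
d(T) = 5/T
K = 1/90 (K = 1/(-10*(1 - 10)) = 1/(-10*(-9)) = 1/90 ≈ 0.011111)
K*d(m(3)) = (5/(5 - 1*3))/90 = (5/(5 - 3))/90 = (5/2)/90 = (5*(½))/90 = (1/90)*(5/2) = 1/36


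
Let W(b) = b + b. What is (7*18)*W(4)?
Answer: 1008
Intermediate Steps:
W(b) = 2*b
(7*18)*W(4) = (7*18)*(2*4) = 126*8 = 1008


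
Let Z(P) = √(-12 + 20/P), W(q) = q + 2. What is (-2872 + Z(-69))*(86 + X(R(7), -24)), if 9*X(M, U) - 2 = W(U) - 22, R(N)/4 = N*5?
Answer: -700768/3 + 976*I*√3657/207 ≈ -2.3359e+5 + 285.13*I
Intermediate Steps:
R(N) = 20*N (R(N) = 4*(N*5) = 4*(5*N) = 20*N)
W(q) = 2 + q
X(M, U) = -2 + U/9 (X(M, U) = 2/9 + ((2 + U) - 22)/9 = 2/9 + (-20 + U)/9 = 2/9 + (-20/9 + U/9) = -2 + U/9)
(-2872 + Z(-69))*(86 + X(R(7), -24)) = (-2872 + 2*√(-3 + 5/(-69)))*(86 + (-2 + (⅑)*(-24))) = (-2872 + 2*√(-3 + 5*(-1/69)))*(86 + (-2 - 8/3)) = (-2872 + 2*√(-3 - 5/69))*(86 - 14/3) = (-2872 + 2*√(-212/69))*(244/3) = (-2872 + 2*(2*I*√3657/69))*(244/3) = (-2872 + 4*I*√3657/69)*(244/3) = -700768/3 + 976*I*√3657/207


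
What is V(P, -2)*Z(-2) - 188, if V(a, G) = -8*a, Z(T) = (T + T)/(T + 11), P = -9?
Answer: -220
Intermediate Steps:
Z(T) = 2*T/(11 + T) (Z(T) = (2*T)/(11 + T) = 2*T/(11 + T))
V(P, -2)*Z(-2) - 188 = (-8*(-9))*(2*(-2)/(11 - 2)) - 188 = 72*(2*(-2)/9) - 188 = 72*(2*(-2)*(⅑)) - 188 = 72*(-4/9) - 188 = -32 - 188 = -220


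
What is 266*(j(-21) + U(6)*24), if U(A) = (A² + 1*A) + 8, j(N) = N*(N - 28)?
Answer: 592914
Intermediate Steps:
j(N) = N*(-28 + N)
U(A) = 8 + A + A² (U(A) = (A² + A) + 8 = (A + A²) + 8 = 8 + A + A²)
266*(j(-21) + U(6)*24) = 266*(-21*(-28 - 21) + (8 + 6 + 6²)*24) = 266*(-21*(-49) + (8 + 6 + 36)*24) = 266*(1029 + 50*24) = 266*(1029 + 1200) = 266*2229 = 592914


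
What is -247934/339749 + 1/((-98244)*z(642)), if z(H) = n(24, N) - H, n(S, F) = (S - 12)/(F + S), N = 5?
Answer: -453205457180255/621036663866136 ≈ -0.72976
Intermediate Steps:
n(S, F) = (-12 + S)/(F + S)
z(H) = 12/29 - H (z(H) = (-12 + 24)/(5 + 24) - H = 12/29 - H)
-247934/339749 + 1/((-98244)*z(642)) = -247934/339749 + 1/((-98244)*(12/29 - 1*642)) = -247934*1/339749 - 1/(98244*(12/29 - 642)) = -247934/339749 - 1/(98244*(-18606/29)) = -247934/339749 - 1/98244*(-29/18606) = -247934/339749 + 29/1827927864 = -453205457180255/621036663866136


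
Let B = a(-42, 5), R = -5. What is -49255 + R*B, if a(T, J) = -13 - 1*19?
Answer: -49095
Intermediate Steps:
a(T, J) = -32 (a(T, J) = -13 - 19 = -32)
B = -32
-49255 + R*B = -49255 - 5*(-32) = -49255 + 160 = -49095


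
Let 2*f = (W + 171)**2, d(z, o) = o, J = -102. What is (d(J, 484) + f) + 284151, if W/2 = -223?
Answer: 644895/2 ≈ 3.2245e+5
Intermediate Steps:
W = -446 (W = 2*(-223) = -446)
f = 75625/2 (f = (-446 + 171)**2/2 = (1/2)*(-275)**2 = (1/2)*75625 = 75625/2 ≈ 37813.)
(d(J, 484) + f) + 284151 = (484 + 75625/2) + 284151 = 76593/2 + 284151 = 644895/2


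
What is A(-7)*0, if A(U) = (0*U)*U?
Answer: 0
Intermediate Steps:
A(U) = 0 (A(U) = 0*U = 0)
A(-7)*0 = 0*0 = 0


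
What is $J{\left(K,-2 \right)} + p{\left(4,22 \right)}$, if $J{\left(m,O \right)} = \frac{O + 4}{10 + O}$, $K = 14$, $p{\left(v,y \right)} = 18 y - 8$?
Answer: $\frac{1553}{4} \approx 388.25$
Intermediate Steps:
$p{\left(v,y \right)} = -8 + 18 y$
$J{\left(m,O \right)} = \frac{4 + O}{10 + O}$
$J{\left(K,-2 \right)} + p{\left(4,22 \right)} = \frac{4 - 2}{10 - 2} + \left(-8 + 18 \cdot 22\right) = \frac{1}{8} \cdot 2 + \left(-8 + 396\right) = \frac{1}{8} \cdot 2 + 388 = \frac{1}{4} + 388 = \frac{1553}{4}$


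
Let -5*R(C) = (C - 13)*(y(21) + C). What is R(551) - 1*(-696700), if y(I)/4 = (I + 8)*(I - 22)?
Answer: 649894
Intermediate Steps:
y(I) = 4*(-22 + I)*(8 + I) (y(I) = 4*((I + 8)*(I - 22)) = 4*((8 + I)*(-22 + I)) = 4*((-22 + I)*(8 + I)) = 4*(-22 + I)*(8 + I))
R(C) = -(-116 + C)*(-13 + C)/5 (R(C) = -(C - 13)*((-704 - 56*21 + 4*21²) + C)/5 = -(-13 + C)*((-704 - 1176 + 4*441) + C)/5 = -(-13 + C)*((-704 - 1176 + 1764) + C)/5 = -(-13 + C)*(-116 + C)/5 = -(-116 + C)*(-13 + C)/5)
R(551) - 1*(-696700) = (-1508/5 - ⅕*551² + (129/5)*551) - 1*(-696700) = (-1508/5 - ⅕*303601 + 71079/5) + 696700 = (-1508/5 - 303601/5 + 71079/5) + 696700 = -46806 + 696700 = 649894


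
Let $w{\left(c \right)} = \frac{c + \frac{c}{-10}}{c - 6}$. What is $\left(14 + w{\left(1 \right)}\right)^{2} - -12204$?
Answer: $\frac{30987481}{2500} \approx 12395.0$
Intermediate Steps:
$w{\left(c \right)} = \frac{9 c}{10 \left(-6 + c\right)}$ ($w{\left(c \right)} = \frac{c + c \left(- \frac{1}{10}\right)}{-6 + c} = \frac{c - \frac{c}{10}}{-6 + c} = \frac{\frac{9}{10} c}{-6 + c} = \frac{9 c}{10 \left(-6 + c\right)}$)
$\left(14 + w{\left(1 \right)}\right)^{2} - -12204 = \left(14 + \frac{9}{10} \cdot 1 \frac{1}{-6 + 1}\right)^{2} - -12204 = \left(14 + \frac{9}{10} \cdot 1 \frac{1}{-5}\right)^{2} + 12204 = \left(14 + \frac{9}{10} \cdot 1 \left(- \frac{1}{5}\right)\right)^{2} + 12204 = \left(14 - \frac{9}{50}\right)^{2} + 12204 = \left(\frac{691}{50}\right)^{2} + 12204 = \frac{477481}{2500} + 12204 = \frac{30987481}{2500}$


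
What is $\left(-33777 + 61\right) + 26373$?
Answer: $-7343$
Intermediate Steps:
$\left(-33777 + 61\right) + 26373 = -33716 + 26373 = -7343$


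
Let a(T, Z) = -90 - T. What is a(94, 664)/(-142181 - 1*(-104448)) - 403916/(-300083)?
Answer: 15296177700/11323031839 ≈ 1.3509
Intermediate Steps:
a(94, 664)/(-142181 - 1*(-104448)) - 403916/(-300083) = (-90 - 1*94)/(-142181 - 1*(-104448)) - 403916/(-300083) = (-90 - 94)/(-142181 + 104448) - 403916*(-1/300083) = -184/(-37733) + 403916/300083 = -184*(-1/37733) + 403916/300083 = 184/37733 + 403916/300083 = 15296177700/11323031839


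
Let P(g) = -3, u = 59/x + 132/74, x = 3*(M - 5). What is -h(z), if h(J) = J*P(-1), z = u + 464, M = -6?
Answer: 566539/407 ≈ 1392.0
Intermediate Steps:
x = -33 (x = 3*(-6 - 5) = 3*(-11) = -33)
u = -5/1221 (u = 59/(-33) + 132/74 = 59*(-1/33) + 132*(1/74) = -59/33 + 66/37 = -5/1221 ≈ -0.0040950)
z = 566539/1221 (z = -5/1221 + 464 = 566539/1221 ≈ 464.00)
h(J) = -3*J (h(J) = J*(-3) = -3*J)
-h(z) = -(-3)*566539/1221 = -1*(-566539/407) = 566539/407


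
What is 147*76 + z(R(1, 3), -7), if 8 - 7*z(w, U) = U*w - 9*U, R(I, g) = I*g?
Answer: 78170/7 ≈ 11167.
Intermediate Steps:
z(w, U) = 8/7 + 9*U/7 - U*w/7 (z(w, U) = 8/7 - (U*w - 9*U)/7 = 8/7 - (-9*U + U*w)/7 = 8/7 + (9*U/7 - U*w/7) = 8/7 + 9*U/7 - U*w/7)
147*76 + z(R(1, 3), -7) = 147*76 + (8/7 + (9/7)*(-7) - ⅐*(-7)*1*3) = 11172 + (8/7 - 9 - ⅐*(-7)*3) = 11172 + (8/7 - 9 + 3) = 11172 - 34/7 = 78170/7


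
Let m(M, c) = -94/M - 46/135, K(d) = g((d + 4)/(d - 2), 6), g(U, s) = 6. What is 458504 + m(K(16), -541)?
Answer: 61895879/135 ≈ 4.5849e+5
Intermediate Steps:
K(d) = 6
m(M, c) = -46/135 - 94/M (m(M, c) = -94/M - 46*1/135 = -94/M - 46/135 = -46/135 - 94/M)
458504 + m(K(16), -541) = 458504 + (-46/135 - 94/6) = 458504 + (-46/135 - 94*1/6) = 458504 + (-46/135 - 47/3) = 458504 - 2161/135 = 61895879/135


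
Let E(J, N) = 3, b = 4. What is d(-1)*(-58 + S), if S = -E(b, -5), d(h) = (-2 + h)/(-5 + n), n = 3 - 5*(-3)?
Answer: 183/13 ≈ 14.077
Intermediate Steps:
n = 18 (n = 3 + 15 = 18)
d(h) = -2/13 + h/13 (d(h) = (-2 + h)/(-5 + 18) = (-2 + h)/13 = (-2 + h)*(1/13) = -2/13 + h/13)
S = -3 (S = -1*3 = -3)
d(-1)*(-58 + S) = (-2/13 + (1/13)*(-1))*(-58 - 3) = (-2/13 - 1/13)*(-61) = -3/13*(-61) = 183/13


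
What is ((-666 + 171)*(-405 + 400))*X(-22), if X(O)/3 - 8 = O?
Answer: -103950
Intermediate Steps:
X(O) = 24 + 3*O
((-666 + 171)*(-405 + 400))*X(-22) = ((-666 + 171)*(-405 + 400))*(24 + 3*(-22)) = (-495*(-5))*(24 - 66) = 2475*(-42) = -103950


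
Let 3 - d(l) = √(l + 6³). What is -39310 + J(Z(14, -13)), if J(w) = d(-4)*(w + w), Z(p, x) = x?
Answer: -39388 + 52*√53 ≈ -39009.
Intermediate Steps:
d(l) = 3 - √(216 + l) (d(l) = 3 - √(l + 6³) = 3 - √(l + 216) = 3 - √(216 + l))
J(w) = 2*w*(3 - 2*√53) (J(w) = (3 - √(216 - 4))*(w + w) = (3 - √212)*(2*w) = (3 - 2*√53)*(2*w) = 2*w*(3 - 2*√53))
-39310 + J(Z(14, -13)) = -39310 + 2*(-13)*(3 - 2*√53) = -39310 + (-78 + 52*√53) = -39388 + 52*√53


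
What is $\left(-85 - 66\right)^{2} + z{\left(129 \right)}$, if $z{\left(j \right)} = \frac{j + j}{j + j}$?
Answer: $22802$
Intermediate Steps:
$z{\left(j \right)} = 1$ ($z{\left(j \right)} = \frac{2 j}{2 j} = 2 j \frac{1}{2 j} = 1$)
$\left(-85 - 66\right)^{2} + z{\left(129 \right)} = \left(-85 - 66\right)^{2} + 1 = \left(-151\right)^{2} + 1 = 22801 + 1 = 22802$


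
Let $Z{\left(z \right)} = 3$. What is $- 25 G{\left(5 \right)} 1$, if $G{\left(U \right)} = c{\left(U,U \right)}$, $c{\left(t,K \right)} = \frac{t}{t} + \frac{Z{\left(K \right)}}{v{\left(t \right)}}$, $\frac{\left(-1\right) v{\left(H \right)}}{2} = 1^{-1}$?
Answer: $\frac{25}{2} \approx 12.5$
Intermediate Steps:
$v{\left(H \right)} = -2$ ($v{\left(H \right)} = - \frac{2}{1} = \left(-2\right) 1 = -2$)
$c{\left(t,K \right)} = - \frac{1}{2}$ ($c{\left(t,K \right)} = \frac{t}{t} + \frac{3}{-2} = 1 + 3 \left(- \frac{1}{2}\right) = 1 - \frac{3}{2} = - \frac{1}{2}$)
$G{\left(U \right)} = - \frac{1}{2}$
$- 25 G{\left(5 \right)} 1 = \left(-25\right) \left(- \frac{1}{2}\right) 1 = \frac{25}{2} \cdot 1 = \frac{25}{2}$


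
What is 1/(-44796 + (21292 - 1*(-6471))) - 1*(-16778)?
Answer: 285779673/17033 ≈ 16778.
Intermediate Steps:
1/(-44796 + (21292 - 1*(-6471))) - 1*(-16778) = 1/(-44796 + (21292 + 6471)) + 16778 = 1/(-44796 + 27763) + 16778 = 1/(-17033) + 16778 = -1/17033 + 16778 = 285779673/17033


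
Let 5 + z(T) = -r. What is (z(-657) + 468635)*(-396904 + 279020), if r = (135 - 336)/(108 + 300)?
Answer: -1878297257837/34 ≈ -5.5244e+10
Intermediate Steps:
r = -67/136 (r = -201/408 = -201*1/408 = -67/136 ≈ -0.49265)
z(T) = -613/136 (z(T) = -5 - 1*(-67/136) = -5 + 67/136 = -613/136)
(z(-657) + 468635)*(-396904 + 279020) = (-613/136 + 468635)*(-396904 + 279020) = (63733747/136)*(-117884) = -1878297257837/34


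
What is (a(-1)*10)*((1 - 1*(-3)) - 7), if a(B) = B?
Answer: 30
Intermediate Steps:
(a(-1)*10)*((1 - 1*(-3)) - 7) = (-1*10)*((1 - 1*(-3)) - 7) = -10*((1 + 3) - 7) = -10*(4 - 7) = -10*(-3) = 30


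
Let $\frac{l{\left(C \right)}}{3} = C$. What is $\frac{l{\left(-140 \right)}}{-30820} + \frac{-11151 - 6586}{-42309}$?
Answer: $\frac{28221206}{65198169} \approx 0.43285$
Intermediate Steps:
$l{\left(C \right)} = 3 C$
$\frac{l{\left(-140 \right)}}{-30820} + \frac{-11151 - 6586}{-42309} = \frac{3 \left(-140\right)}{-30820} + \frac{-11151 - 6586}{-42309} = \left(-420\right) \left(- \frac{1}{30820}\right) - - \frac{17737}{42309} = \frac{21}{1541} + \frac{17737}{42309} = \frac{28221206}{65198169}$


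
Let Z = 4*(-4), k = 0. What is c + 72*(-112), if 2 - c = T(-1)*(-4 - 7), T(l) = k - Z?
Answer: -7886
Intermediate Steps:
Z = -16
T(l) = 16 (T(l) = 0 - 1*(-16) = 0 + 16 = 16)
c = 178 (c = 2 - 16*(-4 - 7) = 2 - 16*(-11) = 2 - 1*(-176) = 2 + 176 = 178)
c + 72*(-112) = 178 + 72*(-112) = 178 - 8064 = -7886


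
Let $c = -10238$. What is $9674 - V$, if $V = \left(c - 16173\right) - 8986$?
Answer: $45071$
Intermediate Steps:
$V = -35397$ ($V = \left(-10238 - 16173\right) - 8986 = -26411 - 8986 = -35397$)
$9674 - V = 9674 - -35397 = 9674 + 35397 = 45071$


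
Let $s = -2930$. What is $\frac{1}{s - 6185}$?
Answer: $- \frac{1}{9115} \approx -0.00010971$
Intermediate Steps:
$\frac{1}{s - 6185} = \frac{1}{-2930 - 6185} = \frac{1}{-9115} = - \frac{1}{9115}$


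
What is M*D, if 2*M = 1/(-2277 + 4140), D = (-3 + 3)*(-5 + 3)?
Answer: 0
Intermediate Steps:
D = 0 (D = 0*(-2) = 0)
M = 1/3726 (M = 1/(2*(-2277 + 4140)) = (1/2)/1863 = (1/2)*(1/1863) = 1/3726 ≈ 0.00026838)
M*D = (1/3726)*0 = 0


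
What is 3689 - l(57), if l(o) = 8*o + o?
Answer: 3176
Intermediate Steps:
l(o) = 9*o
3689 - l(57) = 3689 - 9*57 = 3689 - 1*513 = 3689 - 513 = 3176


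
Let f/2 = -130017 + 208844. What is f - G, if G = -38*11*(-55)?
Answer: 134664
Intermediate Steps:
G = 22990 (G = -418*(-55) = 22990)
f = 157654 (f = 2*(-130017 + 208844) = 2*78827 = 157654)
f - G = 157654 - 1*22990 = 157654 - 22990 = 134664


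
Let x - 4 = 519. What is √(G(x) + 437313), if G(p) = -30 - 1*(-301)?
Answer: 4*√27349 ≈ 661.50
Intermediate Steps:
x = 523 (x = 4 + 519 = 523)
G(p) = 271 (G(p) = -30 + 301 = 271)
√(G(x) + 437313) = √(271 + 437313) = √437584 = 4*√27349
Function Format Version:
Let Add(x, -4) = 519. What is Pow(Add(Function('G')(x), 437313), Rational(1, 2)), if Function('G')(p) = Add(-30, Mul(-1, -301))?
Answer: Mul(4, Pow(27349, Rational(1, 2))) ≈ 661.50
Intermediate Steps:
x = 523 (x = Add(4, 519) = 523)
Function('G')(p) = 271 (Function('G')(p) = Add(-30, 301) = 271)
Pow(Add(Function('G')(x), 437313), Rational(1, 2)) = Pow(Add(271, 437313), Rational(1, 2)) = Pow(437584, Rational(1, 2)) = Mul(4, Pow(27349, Rational(1, 2)))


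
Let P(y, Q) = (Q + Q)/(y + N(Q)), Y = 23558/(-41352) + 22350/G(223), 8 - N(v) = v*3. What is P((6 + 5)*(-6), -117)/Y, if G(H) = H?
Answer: -1078915032/134628191719 ≈ -0.0080140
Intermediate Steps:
N(v) = 8 - 3*v (N(v) = 8 - v*3 = 8 - 3*v)
Y = 459481883/4610748 (Y = 23558/(-41352) + 22350/223 = 23558*(-1/41352) + 22350*(1/223) = -11779/20676 + 22350/223 = 459481883/4610748 ≈ 99.655)
P(y, Q) = 2*Q/(8 + y - 3*Q) (P(y, Q) = (Q + Q)/(y + (8 - 3*Q)) = (2*Q)/(8 + y - 3*Q) = 2*Q/(8 + y - 3*Q))
P((6 + 5)*(-6), -117)/Y = (2*(-117)/(8 + (6 + 5)*(-6) - 3*(-117)))/(459481883/4610748) = (2*(-117)/(8 + 11*(-6) + 351))*(4610748/459481883) = (2*(-117)/(8 - 66 + 351))*(4610748/459481883) = (2*(-117)/293)*(4610748/459481883) = (2*(-117)*(1/293))*(4610748/459481883) = -234/293*4610748/459481883 = -1078915032/134628191719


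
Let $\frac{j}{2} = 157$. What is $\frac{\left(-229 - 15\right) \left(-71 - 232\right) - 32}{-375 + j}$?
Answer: $- \frac{73900}{61} \approx -1211.5$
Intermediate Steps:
$j = 314$ ($j = 2 \cdot 157 = 314$)
$\frac{\left(-229 - 15\right) \left(-71 - 232\right) - 32}{-375 + j} = \frac{\left(-229 - 15\right) \left(-71 - 232\right) - 32}{-375 + 314} = \frac{\left(-244\right) \left(-303\right) - 32}{-61} = \left(73932 - 32\right) \left(- \frac{1}{61}\right) = 73900 \left(- \frac{1}{61}\right) = - \frac{73900}{61}$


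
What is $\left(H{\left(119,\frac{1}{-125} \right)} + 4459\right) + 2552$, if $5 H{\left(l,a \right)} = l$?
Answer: $\frac{35174}{5} \approx 7034.8$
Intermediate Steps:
$H{\left(l,a \right)} = \frac{l}{5}$
$\left(H{\left(119,\frac{1}{-125} \right)} + 4459\right) + 2552 = \left(\frac{1}{5} \cdot 119 + 4459\right) + 2552 = \left(\frac{119}{5} + 4459\right) + 2552 = \frac{22414}{5} + 2552 = \frac{35174}{5}$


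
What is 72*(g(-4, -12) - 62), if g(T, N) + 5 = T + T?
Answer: -5400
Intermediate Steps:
g(T, N) = -5 + 2*T (g(T, N) = -5 + (T + T) = -5 + 2*T)
72*(g(-4, -12) - 62) = 72*((-5 + 2*(-4)) - 62) = 72*((-5 - 8) - 62) = 72*(-13 - 62) = 72*(-75) = -5400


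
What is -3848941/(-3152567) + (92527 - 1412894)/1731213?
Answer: 227344660304/496160452161 ≈ 0.45821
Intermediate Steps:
-3848941/(-3152567) + (92527 - 1412894)/1731213 = -3848941*(-1/3152567) - 1320367*1/1731213 = 3848941/3152567 - 1320367/1731213 = 227344660304/496160452161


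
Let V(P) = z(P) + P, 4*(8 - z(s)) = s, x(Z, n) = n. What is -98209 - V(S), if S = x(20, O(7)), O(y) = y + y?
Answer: -196455/2 ≈ -98228.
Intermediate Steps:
O(y) = 2*y
z(s) = 8 - s/4
S = 14 (S = 2*7 = 14)
V(P) = 8 + 3*P/4 (V(P) = (8 - P/4) + P = 8 + 3*P/4)
-98209 - V(S) = -98209 - (8 + (¾)*14) = -98209 - (8 + 21/2) = -98209 - 1*37/2 = -98209 - 37/2 = -196455/2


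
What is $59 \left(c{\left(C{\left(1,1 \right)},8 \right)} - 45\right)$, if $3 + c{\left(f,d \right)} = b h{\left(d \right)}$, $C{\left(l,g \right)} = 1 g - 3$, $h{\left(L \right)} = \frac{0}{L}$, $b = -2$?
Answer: $-2832$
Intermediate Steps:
$h{\left(L \right)} = 0$
$C{\left(l,g \right)} = -3 + g$ ($C{\left(l,g \right)} = g - 3 = -3 + g$)
$c{\left(f,d \right)} = -3$ ($c{\left(f,d \right)} = -3 - 0 = -3 + 0 = -3$)
$59 \left(c{\left(C{\left(1,1 \right)},8 \right)} - 45\right) = 59 \left(-3 - 45\right) = 59 \left(-48\right) = -2832$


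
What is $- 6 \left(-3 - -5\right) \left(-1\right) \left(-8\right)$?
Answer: $-96$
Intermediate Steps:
$- 6 \left(-3 - -5\right) \left(-1\right) \left(-8\right) = - 6 \left(-3 + 5\right) \left(-1\right) \left(-8\right) = - 6 \cdot 2 \left(-1\right) \left(-8\right) = \left(-6\right) \left(-2\right) \left(-8\right) = 12 \left(-8\right) = -96$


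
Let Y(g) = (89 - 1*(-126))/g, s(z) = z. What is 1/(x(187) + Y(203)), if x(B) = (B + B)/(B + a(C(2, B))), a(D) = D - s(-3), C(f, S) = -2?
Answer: 19082/58171 ≈ 0.32803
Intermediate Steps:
a(D) = 3 + D (a(D) = D - 1*(-3) = D + 3 = 3 + D)
Y(g) = 215/g (Y(g) = (89 + 126)/g = 215/g)
x(B) = 2*B/(1 + B) (x(B) = (B + B)/(B + (3 - 2)) = (2*B)/(B + 1) = (2*B)/(1 + B) = 2*B/(1 + B))
1/(x(187) + Y(203)) = 1/(2*187/(1 + 187) + 215/203) = 1/(2*187/188 + 215*(1/203)) = 1/(2*187*(1/188) + 215/203) = 1/(187/94 + 215/203) = 1/(58171/19082) = 19082/58171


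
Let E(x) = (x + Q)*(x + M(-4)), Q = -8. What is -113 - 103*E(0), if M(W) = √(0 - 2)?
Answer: -113 + 824*I*√2 ≈ -113.0 + 1165.3*I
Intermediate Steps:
M(W) = I*√2 (M(W) = √(-2) = I*√2)
E(x) = (-8 + x)*(x + I*√2) (E(x) = (x - 8)*(x + I*√2) = (-8 + x)*(x + I*√2))
-113 - 103*E(0) = -113 - 103*(0² - 8*0 - 8*I*√2 + I*0*√2) = -113 - 103*(0 + 0 - 8*I*√2 + 0) = -113 - (-824)*I*√2 = -113 + 824*I*√2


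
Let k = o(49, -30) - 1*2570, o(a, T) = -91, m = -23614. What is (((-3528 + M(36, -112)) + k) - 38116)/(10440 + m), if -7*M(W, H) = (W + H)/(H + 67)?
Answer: 13956151/4149810 ≈ 3.3631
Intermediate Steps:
M(W, H) = -(H + W)/(7*(67 + H)) (M(W, H) = -(W + H)/(7*(H + 67)) = -(H + W)/(7*(67 + H)))
k = -2661 (k = -91 - 1*2570 = -91 - 2570 = -2661)
(((-3528 + M(36, -112)) + k) - 38116)/(10440 + m) = (((-3528 + (-1*(-112) - 1*36)/(7*(67 - 112))) - 2661) - 38116)/(10440 - 23614) = (((-3528 + (⅐)*(112 - 36)/(-45)) - 2661) - 38116)/(-13174) = (((-3528 + (⅐)*(-1/45)*76) - 2661) - 38116)*(-1/13174) = (((-3528 - 76/315) - 2661) - 38116)*(-1/13174) = ((-1111396/315 - 2661) - 38116)*(-1/13174) = (-1949611/315 - 38116)*(-1/13174) = -13956151/315*(-1/13174) = 13956151/4149810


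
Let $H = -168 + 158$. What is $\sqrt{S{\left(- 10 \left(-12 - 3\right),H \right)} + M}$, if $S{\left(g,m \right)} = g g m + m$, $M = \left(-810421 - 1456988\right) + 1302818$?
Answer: $i \sqrt{1189601} \approx 1090.7 i$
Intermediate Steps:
$H = -10$
$M = -964591$ ($M = -2267409 + 1302818 = -964591$)
$S{\left(g,m \right)} = m + m g^{2}$ ($S{\left(g,m \right)} = g^{2} m + m = m g^{2} + m = m + m g^{2}$)
$\sqrt{S{\left(- 10 \left(-12 - 3\right),H \right)} + M} = \sqrt{- 10 \left(1 + \left(- 10 \left(-12 - 3\right)\right)^{2}\right) - 964591} = \sqrt{- 10 \left(1 + \left(\left(-10\right) \left(-15\right)\right)^{2}\right) - 964591} = \sqrt{- 10 \left(1 + 150^{2}\right) - 964591} = \sqrt{- 10 \left(1 + 22500\right) - 964591} = \sqrt{\left(-10\right) 22501 - 964591} = \sqrt{-225010 - 964591} = \sqrt{-1189601} = i \sqrt{1189601}$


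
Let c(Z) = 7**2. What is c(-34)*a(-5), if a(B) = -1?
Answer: -49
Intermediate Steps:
c(Z) = 49
c(-34)*a(-5) = 49*(-1) = -49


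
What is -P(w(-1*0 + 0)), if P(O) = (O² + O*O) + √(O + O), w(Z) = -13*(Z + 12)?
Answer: -48672 - 2*I*√78 ≈ -48672.0 - 17.664*I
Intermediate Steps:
w(Z) = -156 - 13*Z (w(Z) = -13*(12 + Z) = -156 - 13*Z)
P(O) = 2*O² + √2*√O (P(O) = (O² + O²) + √(2*O) = 2*O² + √2*√O)
-P(w(-1*0 + 0)) = -(2*(-156 - 13*(-1*0 + 0))² + √2*√(-156 - 13*(-1*0 + 0))) = -(2*(-156 - 13*(0 + 0))² + √2*√(-156 - 13*(0 + 0))) = -(2*(-156 - 13*0)² + √2*√(-156 - 13*0)) = -(2*(-156 + 0)² + √2*√(-156 + 0)) = -(2*(-156)² + √2*√(-156)) = -(2*24336 + √2*(2*I*√39)) = -(48672 + 2*I*√78) = -48672 - 2*I*√78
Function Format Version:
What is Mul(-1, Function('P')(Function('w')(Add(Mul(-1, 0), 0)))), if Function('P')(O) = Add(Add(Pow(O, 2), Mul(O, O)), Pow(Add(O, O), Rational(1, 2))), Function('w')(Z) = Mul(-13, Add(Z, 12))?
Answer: Add(-48672, Mul(-2, I, Pow(78, Rational(1, 2)))) ≈ Add(-48672., Mul(-17.664, I))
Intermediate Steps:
Function('w')(Z) = Add(-156, Mul(-13, Z)) (Function('w')(Z) = Mul(-13, Add(12, Z)) = Add(-156, Mul(-13, Z)))
Function('P')(O) = Add(Mul(2, Pow(O, 2)), Mul(Pow(2, Rational(1, 2)), Pow(O, Rational(1, 2)))) (Function('P')(O) = Add(Add(Pow(O, 2), Pow(O, 2)), Pow(Mul(2, O), Rational(1, 2))) = Add(Mul(2, Pow(O, 2)), Mul(Pow(2, Rational(1, 2)), Pow(O, Rational(1, 2)))))
Mul(-1, Function('P')(Function('w')(Add(Mul(-1, 0), 0)))) = Mul(-1, Add(Mul(2, Pow(Add(-156, Mul(-13, Add(Mul(-1, 0), 0))), 2)), Mul(Pow(2, Rational(1, 2)), Pow(Add(-156, Mul(-13, Add(Mul(-1, 0), 0))), Rational(1, 2))))) = Mul(-1, Add(Mul(2, Pow(Add(-156, Mul(-13, Add(0, 0))), 2)), Mul(Pow(2, Rational(1, 2)), Pow(Add(-156, Mul(-13, Add(0, 0))), Rational(1, 2))))) = Mul(-1, Add(Mul(2, Pow(Add(-156, Mul(-13, 0)), 2)), Mul(Pow(2, Rational(1, 2)), Pow(Add(-156, Mul(-13, 0)), Rational(1, 2))))) = Mul(-1, Add(Mul(2, Pow(Add(-156, 0), 2)), Mul(Pow(2, Rational(1, 2)), Pow(Add(-156, 0), Rational(1, 2))))) = Mul(-1, Add(Mul(2, Pow(-156, 2)), Mul(Pow(2, Rational(1, 2)), Pow(-156, Rational(1, 2))))) = Mul(-1, Add(Mul(2, 24336), Mul(Pow(2, Rational(1, 2)), Mul(2, I, Pow(39, Rational(1, 2)))))) = Mul(-1, Add(48672, Mul(2, I, Pow(78, Rational(1, 2))))) = Add(-48672, Mul(-2, I, Pow(78, Rational(1, 2))))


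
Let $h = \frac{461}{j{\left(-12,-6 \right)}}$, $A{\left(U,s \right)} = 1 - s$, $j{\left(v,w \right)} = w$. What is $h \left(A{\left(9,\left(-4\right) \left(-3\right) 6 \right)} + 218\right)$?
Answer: $- \frac{22589}{2} \approx -11295.0$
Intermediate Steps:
$h = - \frac{461}{6}$ ($h = \frac{461}{-6} = 461 \left(- \frac{1}{6}\right) = - \frac{461}{6} \approx -76.833$)
$h \left(A{\left(9,\left(-4\right) \left(-3\right) 6 \right)} + 218\right) = - \frac{461 \left(\left(1 - \left(-4\right) \left(-3\right) 6\right) + 218\right)}{6} = - \frac{461 \left(\left(1 - 12 \cdot 6\right) + 218\right)}{6} = - \frac{461 \left(\left(1 - 72\right) + 218\right)}{6} = - \frac{461 \left(-71 + 218\right)}{6} = \left(- \frac{461}{6}\right) 147 = - \frac{22589}{2}$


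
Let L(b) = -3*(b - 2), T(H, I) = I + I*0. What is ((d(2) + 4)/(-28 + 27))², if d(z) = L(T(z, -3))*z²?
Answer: 4096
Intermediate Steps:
T(H, I) = I (T(H, I) = I + 0 = I)
L(b) = 6 - 3*b (L(b) = -3*(-2 + b) = 6 - 3*b)
d(z) = 15*z² (d(z) = (6 - 3*(-3))*z² = (6 + 9)*z² = 15*z²)
((d(2) + 4)/(-28 + 27))² = ((15*2² + 4)/(-28 + 27))² = ((15*4 + 4)/(-1))² = ((60 + 4)*(-1))² = (64*(-1))² = (-64)² = 4096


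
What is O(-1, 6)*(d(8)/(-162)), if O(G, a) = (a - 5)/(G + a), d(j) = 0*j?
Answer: 0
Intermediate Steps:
d(j) = 0
O(G, a) = (-5 + a)/(G + a)
O(-1, 6)*(d(8)/(-162)) = ((-5 + 6)/(-1 + 6))*(0/(-162)) = (1/5)*(0*(-1/162)) = ((1/5)*1)*0 = (1/5)*0 = 0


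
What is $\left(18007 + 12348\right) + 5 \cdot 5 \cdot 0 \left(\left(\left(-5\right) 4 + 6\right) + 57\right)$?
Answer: $30355$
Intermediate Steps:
$\left(18007 + 12348\right) + 5 \cdot 5 \cdot 0 \left(\left(\left(-5\right) 4 + 6\right) + 57\right) = 30355 + 25 \cdot 0 \left(\left(-20 + 6\right) + 57\right) = 30355 + 0 \left(-14 + 57\right) = 30355 + 0 \cdot 43 = 30355 + 0 = 30355$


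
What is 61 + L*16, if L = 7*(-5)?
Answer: -499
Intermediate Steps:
L = -35
61 + L*16 = 61 - 35*16 = 61 - 560 = -499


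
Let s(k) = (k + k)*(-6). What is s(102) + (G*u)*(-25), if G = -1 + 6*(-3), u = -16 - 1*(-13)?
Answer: -2649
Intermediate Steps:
u = -3 (u = -16 + 13 = -3)
s(k) = -12*k (s(k) = (2*k)*(-6) = -12*k)
G = -19 (G = -1 - 18 = -19)
s(102) + (G*u)*(-25) = -12*102 - 19*(-3)*(-25) = -1224 + 57*(-25) = -1224 - 1425 = -2649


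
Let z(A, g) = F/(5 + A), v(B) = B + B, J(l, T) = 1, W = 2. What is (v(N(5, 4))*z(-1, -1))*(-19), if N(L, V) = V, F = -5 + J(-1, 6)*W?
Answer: 114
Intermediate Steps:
F = -3 (F = -5 + 1*2 = -5 + 2 = -3)
v(B) = 2*B
z(A, g) = -3/(5 + A)
(v(N(5, 4))*z(-1, -1))*(-19) = ((2*4)*(-3/(5 - 1)))*(-19) = (8*(-3/4))*(-19) = -6*(-19) = 114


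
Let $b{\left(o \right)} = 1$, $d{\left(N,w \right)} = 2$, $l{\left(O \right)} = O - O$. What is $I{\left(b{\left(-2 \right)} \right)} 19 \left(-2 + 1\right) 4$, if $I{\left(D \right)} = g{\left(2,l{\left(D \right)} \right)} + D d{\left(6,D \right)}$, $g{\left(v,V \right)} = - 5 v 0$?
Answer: $-152$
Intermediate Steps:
$l{\left(O \right)} = 0$
$g{\left(v,V \right)} = 0$
$I{\left(D \right)} = 2 D$ ($I{\left(D \right)} = 0 + D 2 = 0 + 2 D = 2 D$)
$I{\left(b{\left(-2 \right)} \right)} 19 \left(-2 + 1\right) 4 = 2 \cdot 1 \cdot 19 \left(-2 + 1\right) 4 = 2 \cdot 19 \left(\left(-1\right) 4\right) = 38 \left(-4\right) = -152$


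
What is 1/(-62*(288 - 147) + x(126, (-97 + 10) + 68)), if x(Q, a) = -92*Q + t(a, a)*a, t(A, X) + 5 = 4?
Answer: -1/20315 ≈ -4.9225e-5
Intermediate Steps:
t(A, X) = -1 (t(A, X) = -5 + 4 = -1)
x(Q, a) = -a - 92*Q (x(Q, a) = -92*Q - a = -a - 92*Q)
1/(-62*(288 - 147) + x(126, (-97 + 10) + 68)) = 1/(-62*(288 - 147) + (-((-97 + 10) + 68) - 92*126)) = 1/(-62*141 + (-(-87 + 68) - 11592)) = 1/(-8742 + (-1*(-19) - 11592)) = 1/(-8742 + (19 - 11592)) = 1/(-8742 - 11573) = 1/(-20315) = -1/20315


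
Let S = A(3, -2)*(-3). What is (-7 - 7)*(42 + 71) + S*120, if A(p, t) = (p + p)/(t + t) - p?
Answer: 38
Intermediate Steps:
A(p, t) = -p + p/t (A(p, t) = (2*p)/((2*t)) - p = (2*p)*(1/(2*t)) - p = p/t - p = -p + p/t)
S = 27/2 (S = (-1*3 + 3/(-2))*(-3) = (-3 + 3*(-½))*(-3) = (-3 - 3/2)*(-3) = -9/2*(-3) = 27/2 ≈ 13.500)
(-7 - 7)*(42 + 71) + S*120 = (-7 - 7)*(42 + 71) + (27/2)*120 = -14*113 + 1620 = -1582 + 1620 = 38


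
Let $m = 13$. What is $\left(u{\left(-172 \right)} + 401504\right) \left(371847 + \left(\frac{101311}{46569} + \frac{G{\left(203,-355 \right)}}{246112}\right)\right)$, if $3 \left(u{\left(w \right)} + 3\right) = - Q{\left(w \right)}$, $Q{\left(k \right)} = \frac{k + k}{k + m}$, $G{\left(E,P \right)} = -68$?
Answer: $\frac{204051956547831282806887}{1366746875064} \approx 1.493 \cdot 10^{11}$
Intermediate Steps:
$Q{\left(k \right)} = \frac{2 k}{13 + k}$ ($Q{\left(k \right)} = \frac{k + k}{k + 13} = \frac{2 k}{13 + k}$)
$u{\left(w \right)} = -3 - \frac{2 w}{3 \left(13 + w\right)}$ ($u{\left(w \right)} = -3 + \frac{\left(-1\right) \frac{2 w}{13 + w}}{3} = -3 + \frac{\left(-2\right) w \frac{1}{13 + w}}{3} = -3 - \frac{2 w}{3 \left(13 + w\right)}$)
$\left(u{\left(-172 \right)} + 401504\right) \left(371847 + \left(\frac{101311}{46569} + \frac{G{\left(203,-355 \right)}}{246112}\right)\right) = \left(\frac{-117 - -1892}{3 \left(13 - 172\right)} + 401504\right) \left(371847 + \left(\frac{101311}{46569} - \frac{68}{246112}\right)\right) = \left(\frac{-117 + 1892}{3 \left(-159\right)} + 401504\right) \left(371847 + \left(101311 \cdot \frac{1}{46569} - \frac{17}{61528}\right)\right) = \left(\frac{1}{3} \left(- \frac{1}{159}\right) 1775 + 401504\right) \left(371847 + \left(\frac{101311}{46569} - \frac{17}{61528}\right)\right) = \left(- \frac{1775}{477} + 401504\right) \left(371847 + \frac{6232671535}{2865297432}\right) = \frac{191515633}{477} \cdot \frac{1065458486868439}{2865297432} = \frac{204051956547831282806887}{1366746875064}$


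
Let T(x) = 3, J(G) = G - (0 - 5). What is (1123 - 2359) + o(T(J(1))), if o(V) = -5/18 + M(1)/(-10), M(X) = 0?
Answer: -22253/18 ≈ -1236.3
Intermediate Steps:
J(G) = 5 + G (J(G) = G - 1*(-5) = G + 5 = 5 + G)
o(V) = -5/18 (o(V) = -5/18 + 0/(-10) = -5*1/18 + 0*(-1/10) = -5/18 + 0 = -5/18)
(1123 - 2359) + o(T(J(1))) = (1123 - 2359) - 5/18 = -1236 - 5/18 = -22253/18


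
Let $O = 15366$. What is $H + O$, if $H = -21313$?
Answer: $-5947$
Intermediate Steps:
$H + O = -21313 + 15366 = -5947$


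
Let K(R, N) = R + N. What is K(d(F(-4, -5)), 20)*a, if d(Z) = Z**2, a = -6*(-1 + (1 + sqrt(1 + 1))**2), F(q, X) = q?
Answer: -432 - 432*sqrt(2) ≈ -1042.9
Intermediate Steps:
a = 6 - 6*(1 + sqrt(2))**2 (a = -6*(-1 + (1 + sqrt(2))**2) = 6 - 6*(1 + sqrt(2))**2 ≈ -28.971)
K(R, N) = N + R
K(d(F(-4, -5)), 20)*a = (20 + (-4)**2)*(-12 - 12*sqrt(2)) = (20 + 16)*(-12 - 12*sqrt(2)) = 36*(-12 - 12*sqrt(2)) = -432 - 432*sqrt(2)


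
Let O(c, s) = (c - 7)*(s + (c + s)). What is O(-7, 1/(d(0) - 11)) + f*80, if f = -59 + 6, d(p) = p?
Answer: -45534/11 ≈ -4139.5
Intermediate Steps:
f = -53
O(c, s) = (-7 + c)*(c + 2*s)
O(-7, 1/(d(0) - 11)) + f*80 = ((-7)² - 14/(0 - 11) - 7*(-7) + 2*(-7)/(0 - 11)) - 53*80 = (49 - 14/(-11) + 49 + 2*(-7)/(-11)) - 4240 = (49 - 14*(-1/11) + 49 + 2*(-7)*(-1/11)) - 4240 = (49 + 14/11 + 49 + 14/11) - 4240 = 1106/11 - 4240 = -45534/11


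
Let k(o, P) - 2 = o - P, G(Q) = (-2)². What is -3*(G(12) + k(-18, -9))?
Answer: 9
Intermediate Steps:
G(Q) = 4
k(o, P) = 2 + o - P (k(o, P) = 2 + (o - P) = 2 + o - P)
-3*(G(12) + k(-18, -9)) = -3*(4 + (2 - 18 - 1*(-9))) = -3*(4 + (2 - 18 + 9)) = -3*(4 - 7) = -3*(-3) = 9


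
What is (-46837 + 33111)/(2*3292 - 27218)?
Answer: 6863/10317 ≈ 0.66521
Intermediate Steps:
(-46837 + 33111)/(2*3292 - 27218) = -13726/(6584 - 27218) = -13726/(-20634) = -13726*(-1/20634) = 6863/10317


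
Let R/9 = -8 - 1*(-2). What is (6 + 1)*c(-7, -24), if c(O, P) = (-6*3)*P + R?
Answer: 2646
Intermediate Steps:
R = -54 (R = 9*(-8 - 1*(-2)) = 9*(-8 + 2) = 9*(-6) = -54)
c(O, P) = -54 - 18*P (c(O, P) = (-6*3)*P - 54 = -18*P - 54 = -54 - 18*P)
(6 + 1)*c(-7, -24) = (6 + 1)*(-54 - 18*(-24)) = 7*(-54 + 432) = 7*378 = 2646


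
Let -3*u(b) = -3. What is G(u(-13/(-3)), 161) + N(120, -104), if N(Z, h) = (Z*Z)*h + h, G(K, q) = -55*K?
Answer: -1497759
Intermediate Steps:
u(b) = 1 (u(b) = -1/3*(-3) = 1)
N(Z, h) = h + h*Z**2 (N(Z, h) = Z**2*h + h = h*Z**2 + h = h + h*Z**2)
G(u(-13/(-3)), 161) + N(120, -104) = -55*1 - 104*(1 + 120**2) = -55 - 104*(1 + 14400) = -55 - 104*14401 = -55 - 1497704 = -1497759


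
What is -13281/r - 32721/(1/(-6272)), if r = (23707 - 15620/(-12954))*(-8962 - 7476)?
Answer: 518029126958101892781/2524187209462 ≈ 2.0523e+8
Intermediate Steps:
r = -2524187209462/6477 (r = (23707 - 15620*(-1/12954))*(-16438) = (23707 + 7810/6477)*(-16438) = (153558049/6477)*(-16438) = -2524187209462/6477 ≈ -3.8972e+8)
-13281/r - 32721/(1/(-6272)) = -13281/(-2524187209462/6477) - 32721/(1/(-6272)) = -13281*(-6477/2524187209462) - 32721/(-1/6272) = 86021037/2524187209462 - 32721*(-6272) = 86021037/2524187209462 + 205226112 = 518029126958101892781/2524187209462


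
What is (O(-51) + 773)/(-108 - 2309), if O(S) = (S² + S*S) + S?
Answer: -5924/2417 ≈ -2.4510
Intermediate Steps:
O(S) = S + 2*S² (O(S) = (S² + S²) + S = 2*S² + S = S + 2*S²)
(O(-51) + 773)/(-108 - 2309) = (-51*(1 + 2*(-51)) + 773)/(-108 - 2309) = (-51*(1 - 102) + 773)/(-2417) = (-51*(-101) + 773)*(-1/2417) = (5151 + 773)*(-1/2417) = 5924*(-1/2417) = -5924/2417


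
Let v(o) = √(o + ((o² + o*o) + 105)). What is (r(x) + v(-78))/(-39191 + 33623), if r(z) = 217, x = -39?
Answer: -217/5568 - √1355/1856 ≈ -0.058806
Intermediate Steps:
v(o) = √(105 + o + 2*o²) (v(o) = √(o + ((o² + o²) + 105)) = √(o + (2*o² + 105)) = √(o + (105 + 2*o²)) = √(105 + o + 2*o²))
(r(x) + v(-78))/(-39191 + 33623) = (217 + √(105 - 78 + 2*(-78)²))/(-39191 + 33623) = (217 + √(105 - 78 + 2*6084))/(-5568) = (217 + √(105 - 78 + 12168))*(-1/5568) = (217 + √12195)*(-1/5568) = (217 + 3*√1355)*(-1/5568) = -217/5568 - √1355/1856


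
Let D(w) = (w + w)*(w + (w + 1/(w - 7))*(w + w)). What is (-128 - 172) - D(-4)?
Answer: -772/11 ≈ -70.182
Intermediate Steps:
D(w) = 2*w*(w + 2*w*(w + 1/(-7 + w))) (D(w) = (2*w)*(w + (w + 1/(-7 + w))*(2*w)) = (2*w)*(w + 2*w*(w + 1/(-7 + w))) = 2*w*(w + 2*w*(w + 1/(-7 + w))))
(-128 - 172) - D(-4) = (-128 - 172) - (-4)²*(-10 - 26*(-4) + 4*(-4)²)/(-7 - 4) = -300 - 16*(-10 + 104 + 4*16)/(-11) = -300 - 16*(-1)*(-10 + 104 + 64)/11 = -300 - 16*(-1)*158/11 = -300 - 1*(-2528/11) = -300 + 2528/11 = -772/11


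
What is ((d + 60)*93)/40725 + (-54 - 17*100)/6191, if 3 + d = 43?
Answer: -184738/3361713 ≈ -0.054954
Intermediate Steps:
d = 40 (d = -3 + 43 = 40)
((d + 60)*93)/40725 + (-54 - 17*100)/6191 = ((40 + 60)*93)/40725 + (-54 - 17*100)/6191 = (100*93)*(1/40725) + (-54 - 1700)*(1/6191) = 9300*(1/40725) - 1754*1/6191 = 124/543 - 1754/6191 = -184738/3361713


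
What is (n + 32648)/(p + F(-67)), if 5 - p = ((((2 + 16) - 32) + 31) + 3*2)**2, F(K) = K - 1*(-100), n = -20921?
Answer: -11727/491 ≈ -23.884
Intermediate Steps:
F(K) = 100 + K (F(K) = K + 100 = 100 + K)
p = -524 (p = 5 - ((((2 + 16) - 32) + 31) + 3*2)**2 = 5 - (((18 - 32) + 31) + 6)**2 = 5 - ((-14 + 31) + 6)**2 = 5 - (17 + 6)**2 = 5 - 1*23**2 = 5 - 1*529 = 5 - 529 = -524)
(n + 32648)/(p + F(-67)) = (-20921 + 32648)/(-524 + (100 - 67)) = 11727/(-524 + 33) = 11727/(-491) = 11727*(-1/491) = -11727/491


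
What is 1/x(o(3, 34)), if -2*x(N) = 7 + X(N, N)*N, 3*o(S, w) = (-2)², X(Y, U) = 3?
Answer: -2/11 ≈ -0.18182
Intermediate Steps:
o(S, w) = 4/3 (o(S, w) = (⅓)*(-2)² = (⅓)*4 = 4/3)
x(N) = -7/2 - 3*N/2 (x(N) = -(7 + 3*N)/2 = -7/2 - 3*N/2)
1/x(o(3, 34)) = 1/(-7/2 - 3/2*4/3) = 1/(-7/2 - 2) = 1/(-11/2) = -2/11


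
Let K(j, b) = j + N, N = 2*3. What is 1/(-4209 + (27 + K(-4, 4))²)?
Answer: -1/3368 ≈ -0.00029691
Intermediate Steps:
N = 6
K(j, b) = 6 + j (K(j, b) = j + 6 = 6 + j)
1/(-4209 + (27 + K(-4, 4))²) = 1/(-4209 + (27 + (6 - 4))²) = 1/(-4209 + (27 + 2)²) = 1/(-4209 + 29²) = 1/(-4209 + 841) = 1/(-3368) = -1/3368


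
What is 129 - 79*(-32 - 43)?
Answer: 6054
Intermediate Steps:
129 - 79*(-32 - 43) = 129 - 79*(-75) = 129 + 5925 = 6054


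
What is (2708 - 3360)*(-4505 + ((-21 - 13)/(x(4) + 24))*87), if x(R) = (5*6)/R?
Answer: 62968204/21 ≈ 2.9985e+6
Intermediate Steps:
x(R) = 30/R
(2708 - 3360)*(-4505 + ((-21 - 13)/(x(4) + 24))*87) = (2708 - 3360)*(-4505 + ((-21 - 13)/(30/4 + 24))*87) = -652*(-4505 - 34/(30*(1/4) + 24)*87) = -652*(-4505 - 34/(15/2 + 24)*87) = -652*(-4505 - 34/63/2*87) = -652*(-4505 - 34*2/63*87) = -652*(-4505 - 68/63*87) = -652*(-4505 - 1972/21) = -652*(-96577/21) = 62968204/21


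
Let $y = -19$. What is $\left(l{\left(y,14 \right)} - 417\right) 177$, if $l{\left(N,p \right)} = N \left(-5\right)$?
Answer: $-56994$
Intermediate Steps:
$l{\left(N,p \right)} = - 5 N$
$\left(l{\left(y,14 \right)} - 417\right) 177 = \left(\left(-5\right) \left(-19\right) - 417\right) 177 = \left(95 - 417\right) 177 = \left(-322\right) 177 = -56994$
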